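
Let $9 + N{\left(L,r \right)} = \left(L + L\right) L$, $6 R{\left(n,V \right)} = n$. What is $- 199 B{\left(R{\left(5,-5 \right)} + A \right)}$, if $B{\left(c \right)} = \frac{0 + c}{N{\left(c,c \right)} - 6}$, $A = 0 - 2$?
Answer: $- \frac{4179}{221} \approx -18.91$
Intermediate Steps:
$R{\left(n,V \right)} = \frac{n}{6}$
$A = -2$
$N{\left(L,r \right)} = -9 + 2 L^{2}$ ($N{\left(L,r \right)} = -9 + \left(L + L\right) L = -9 + 2 L L = -9 + 2 L^{2}$)
$B{\left(c \right)} = \frac{c}{-15 + 2 c^{2}}$ ($B{\left(c \right)} = \frac{0 + c}{\left(-9 + 2 c^{2}\right) - 6} = \frac{c}{\left(-9 + 2 c^{2}\right) - 6} = \frac{c}{-15 + 2 c^{2}}$)
$- 199 B{\left(R{\left(5,-5 \right)} + A \right)} = - 199 \frac{\frac{1}{6} \cdot 5 - 2}{-15 + 2 \left(\frac{1}{6} \cdot 5 - 2\right)^{2}} = - 199 \frac{\frac{5}{6} - 2}{-15 + 2 \left(\frac{5}{6} - 2\right)^{2}} = - 199 \left(- \frac{7}{6 \left(-15 + 2 \left(- \frac{7}{6}\right)^{2}\right)}\right) = - 199 \left(- \frac{7}{6 \left(-15 + 2 \cdot \frac{49}{36}\right)}\right) = - 199 \left(- \frac{7}{6 \left(-15 + \frac{49}{18}\right)}\right) = - 199 \left(- \frac{7}{6 \left(- \frac{221}{18}\right)}\right) = - 199 \left(\left(- \frac{7}{6}\right) \left(- \frac{18}{221}\right)\right) = \left(-199\right) \frac{21}{221} = - \frac{4179}{221}$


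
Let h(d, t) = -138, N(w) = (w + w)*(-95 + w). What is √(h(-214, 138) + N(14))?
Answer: I*√2406 ≈ 49.051*I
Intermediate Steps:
N(w) = 2*w*(-95 + w) (N(w) = (2*w)*(-95 + w) = 2*w*(-95 + w))
√(h(-214, 138) + N(14)) = √(-138 + 2*14*(-95 + 14)) = √(-138 + 2*14*(-81)) = √(-138 - 2268) = √(-2406) = I*√2406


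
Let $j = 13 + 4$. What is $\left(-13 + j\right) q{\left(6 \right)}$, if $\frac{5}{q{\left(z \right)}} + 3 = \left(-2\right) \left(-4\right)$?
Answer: $4$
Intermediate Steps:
$j = 17$
$q{\left(z \right)} = 1$ ($q{\left(z \right)} = \frac{5}{-3 - -8} = \frac{5}{-3 + 8} = \frac{5}{5} = 5 \cdot \frac{1}{5} = 1$)
$\left(-13 + j\right) q{\left(6 \right)} = \left(-13 + 17\right) 1 = 4 \cdot 1 = 4$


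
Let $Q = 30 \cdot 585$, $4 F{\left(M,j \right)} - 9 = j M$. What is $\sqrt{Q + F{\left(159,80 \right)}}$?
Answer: $\frac{\sqrt{82929}}{2} \approx 143.99$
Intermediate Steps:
$F{\left(M,j \right)} = \frac{9}{4} + \frac{M j}{4}$ ($F{\left(M,j \right)} = \frac{9}{4} + \frac{j M}{4} = \frac{9}{4} + \frac{M j}{4}$)
$Q = 17550$
$\sqrt{Q + F{\left(159,80 \right)}} = \sqrt{17550 + \left(\frac{9}{4} + \frac{1}{4} \cdot 159 \cdot 80\right)} = \sqrt{17550 + \left(\frac{9}{4} + 3180\right)} = \sqrt{17550 + \frac{12729}{4}} = \sqrt{\frac{82929}{4}} = \frac{\sqrt{82929}}{2}$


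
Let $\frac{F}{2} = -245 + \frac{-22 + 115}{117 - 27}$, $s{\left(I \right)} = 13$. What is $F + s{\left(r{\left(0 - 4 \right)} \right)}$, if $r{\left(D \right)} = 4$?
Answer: $- \frac{7124}{15} \approx -474.93$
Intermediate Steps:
$F = - \frac{7319}{15}$ ($F = 2 \left(-245 + \frac{-22 + 115}{117 - 27}\right) = 2 \left(-245 + \frac{93}{90}\right) = 2 \left(-245 + 93 \cdot \frac{1}{90}\right) = 2 \left(-245 + \frac{31}{30}\right) = 2 \left(- \frac{7319}{30}\right) = - \frac{7319}{15} \approx -487.93$)
$F + s{\left(r{\left(0 - 4 \right)} \right)} = - \frac{7319}{15} + 13 = - \frac{7124}{15}$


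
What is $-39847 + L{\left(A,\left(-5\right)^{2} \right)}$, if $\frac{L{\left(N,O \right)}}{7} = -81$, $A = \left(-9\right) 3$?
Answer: $-40414$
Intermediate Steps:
$A = -27$
$L{\left(N,O \right)} = -567$ ($L{\left(N,O \right)} = 7 \left(-81\right) = -567$)
$-39847 + L{\left(A,\left(-5\right)^{2} \right)} = -39847 - 567 = -40414$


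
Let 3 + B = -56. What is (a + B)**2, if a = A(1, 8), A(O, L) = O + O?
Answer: 3249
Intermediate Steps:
B = -59 (B = -3 - 56 = -59)
A(O, L) = 2*O
a = 2 (a = 2*1 = 2)
(a + B)**2 = (2 - 59)**2 = (-57)**2 = 3249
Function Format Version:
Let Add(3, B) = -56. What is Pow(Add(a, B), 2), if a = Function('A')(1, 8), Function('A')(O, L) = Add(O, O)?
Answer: 3249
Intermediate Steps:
B = -59 (B = Add(-3, -56) = -59)
Function('A')(O, L) = Mul(2, O)
a = 2 (a = Mul(2, 1) = 2)
Pow(Add(a, B), 2) = Pow(Add(2, -59), 2) = Pow(-57, 2) = 3249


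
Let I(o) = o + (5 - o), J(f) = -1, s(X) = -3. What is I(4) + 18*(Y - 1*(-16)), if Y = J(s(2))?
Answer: 275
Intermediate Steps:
Y = -1
I(o) = 5
I(4) + 18*(Y - 1*(-16)) = 5 + 18*(-1 - 1*(-16)) = 5 + 18*(-1 + 16) = 5 + 18*15 = 5 + 270 = 275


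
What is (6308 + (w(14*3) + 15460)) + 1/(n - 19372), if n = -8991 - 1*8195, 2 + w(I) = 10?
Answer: 796087007/36558 ≈ 21776.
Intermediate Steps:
w(I) = 8 (w(I) = -2 + 10 = 8)
n = -17186 (n = -8991 - 8195 = -17186)
(6308 + (w(14*3) + 15460)) + 1/(n - 19372) = (6308 + (8 + 15460)) + 1/(-17186 - 19372) = (6308 + 15468) + 1/(-36558) = 21776 - 1/36558 = 796087007/36558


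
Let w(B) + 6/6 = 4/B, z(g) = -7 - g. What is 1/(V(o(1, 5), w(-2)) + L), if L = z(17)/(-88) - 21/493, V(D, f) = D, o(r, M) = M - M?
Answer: 5423/1248 ≈ 4.3454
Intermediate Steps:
o(r, M) = 0
w(B) = -1 + 4/B
L = 1248/5423 (L = (-7 - 1*17)/(-88) - 21/493 = (-7 - 17)*(-1/88) - 21*1/493 = -24*(-1/88) - 21/493 = 3/11 - 21/493 = 1248/5423 ≈ 0.23013)
1/(V(o(1, 5), w(-2)) + L) = 1/(0 + 1248/5423) = 1/(1248/5423) = 5423/1248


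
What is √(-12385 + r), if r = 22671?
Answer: √10286 ≈ 101.42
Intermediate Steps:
√(-12385 + r) = √(-12385 + 22671) = √10286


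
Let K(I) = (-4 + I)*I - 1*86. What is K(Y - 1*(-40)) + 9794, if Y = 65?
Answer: 20313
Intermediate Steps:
K(I) = -86 + I*(-4 + I) (K(I) = I*(-4 + I) - 86 = -86 + I*(-4 + I))
K(Y - 1*(-40)) + 9794 = (-86 + (65 - 1*(-40))² - 4*(65 - 1*(-40))) + 9794 = (-86 + (65 + 40)² - 4*(65 + 40)) + 9794 = (-86 + 105² - 4*105) + 9794 = (-86 + 11025 - 420) + 9794 = 10519 + 9794 = 20313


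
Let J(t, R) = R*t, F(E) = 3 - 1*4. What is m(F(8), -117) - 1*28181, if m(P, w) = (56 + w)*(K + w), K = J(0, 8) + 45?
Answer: -23789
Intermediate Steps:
F(E) = -1 (F(E) = 3 - 4 = -1)
K = 45 (K = 8*0 + 45 = 0 + 45 = 45)
m(P, w) = (45 + w)*(56 + w) (m(P, w) = (56 + w)*(45 + w) = (45 + w)*(56 + w))
m(F(8), -117) - 1*28181 = (2520 + (-117)**2 + 101*(-117)) - 1*28181 = (2520 + 13689 - 11817) - 28181 = 4392 - 28181 = -23789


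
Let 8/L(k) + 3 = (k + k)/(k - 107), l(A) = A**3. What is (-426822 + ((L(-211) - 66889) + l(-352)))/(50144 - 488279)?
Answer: 5866353863/58271955 ≈ 100.67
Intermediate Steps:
L(k) = 8/(-3 + 2*k/(-107 + k)) (L(k) = 8/(-3 + (k + k)/(k - 107)) = 8/(-3 + (2*k)/(-107 + k)) = 8/(-3 + 2*k/(-107 + k)))
(-426822 + ((L(-211) - 66889) + l(-352)))/(50144 - 488279) = (-426822 + ((8*(107 - 1*(-211))/(-321 - 211) - 66889) + (-352)**3))/(50144 - 488279) = (-426822 + ((8*(107 + 211)/(-532) - 66889) - 43614208))/(-438135) = (-426822 + ((8*(-1/532)*318 - 66889) - 43614208))*(-1/438135) = (-426822 + ((-636/133 - 66889) - 43614208))*(-1/438135) = (-426822 + (-8896873/133 - 43614208))*(-1/438135) = (-426822 - 5809586537/133)*(-1/438135) = -5866353863/133*(-1/438135) = 5866353863/58271955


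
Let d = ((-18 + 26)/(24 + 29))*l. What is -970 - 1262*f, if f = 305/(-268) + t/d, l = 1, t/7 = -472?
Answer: 3701667487/134 ≈ 2.7624e+7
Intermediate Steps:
t = -3304 (t = 7*(-472) = -3304)
d = 8/53 (d = ((-18 + 26)/(24 + 29))*1 = (8/53)*1 = 8/53 ≈ 0.15094)
f = -5866557/268 (f = 305/(-268) - 3304/8/53 = 305*(-1/268) - 3304*53/8 = -305/268 - 21889 = -5866557/268 ≈ -21890.)
-970 - 1262*f = -970 - 1262*(-5866557/268) = -970 + 3701797467/134 = 3701667487/134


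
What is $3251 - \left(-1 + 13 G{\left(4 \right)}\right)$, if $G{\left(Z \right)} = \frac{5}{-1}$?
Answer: $3317$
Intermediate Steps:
$G{\left(Z \right)} = -5$ ($G{\left(Z \right)} = 5 \left(-1\right) = -5$)
$3251 - \left(-1 + 13 G{\left(4 \right)}\right) = 3251 - \left(-1 + 13 \left(-5\right)\right) = 3251 - \left(-1 - 65\right) = 3251 - -66 = 3251 + 66 = 3317$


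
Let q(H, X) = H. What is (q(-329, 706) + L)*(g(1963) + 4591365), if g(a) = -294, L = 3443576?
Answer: 15808191447537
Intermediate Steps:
(q(-329, 706) + L)*(g(1963) + 4591365) = (-329 + 3443576)*(-294 + 4591365) = 3443247*4591071 = 15808191447537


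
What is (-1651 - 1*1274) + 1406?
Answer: -1519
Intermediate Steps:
(-1651 - 1*1274) + 1406 = (-1651 - 1274) + 1406 = -2925 + 1406 = -1519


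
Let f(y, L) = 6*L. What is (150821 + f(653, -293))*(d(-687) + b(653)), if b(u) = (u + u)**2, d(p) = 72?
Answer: 254257951604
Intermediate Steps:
b(u) = 4*u**2 (b(u) = (2*u)**2 = 4*u**2)
(150821 + f(653, -293))*(d(-687) + b(653)) = (150821 + 6*(-293))*(72 + 4*653**2) = (150821 - 1758)*(72 + 4*426409) = 149063*(72 + 1705636) = 149063*1705708 = 254257951604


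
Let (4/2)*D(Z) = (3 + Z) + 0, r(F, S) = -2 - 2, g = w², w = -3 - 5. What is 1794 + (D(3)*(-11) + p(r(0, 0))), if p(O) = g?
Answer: 1825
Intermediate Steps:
w = -8
g = 64 (g = (-8)² = 64)
r(F, S) = -4
p(O) = 64
D(Z) = 3/2 + Z/2 (D(Z) = ((3 + Z) + 0)/2 = (3 + Z)/2 = 3/2 + Z/2)
1794 + (D(3)*(-11) + p(r(0, 0))) = 1794 + ((3/2 + (½)*3)*(-11) + 64) = 1794 + ((3/2 + 3/2)*(-11) + 64) = 1794 + (3*(-11) + 64) = 1794 + (-33 + 64) = 1794 + 31 = 1825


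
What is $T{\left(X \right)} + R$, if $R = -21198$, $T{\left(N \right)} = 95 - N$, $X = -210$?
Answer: $-20893$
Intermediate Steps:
$T{\left(X \right)} + R = \left(95 - -210\right) - 21198 = \left(95 + 210\right) - 21198 = 305 - 21198 = -20893$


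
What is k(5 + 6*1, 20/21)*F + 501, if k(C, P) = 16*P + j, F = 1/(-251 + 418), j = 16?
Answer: 1757663/3507 ≈ 501.19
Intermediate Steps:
F = 1/167 ≈ 0.0059880
k(C, P) = 16 + 16*P (k(C, P) = 16*P + 16 = 16 + 16*P)
k(5 + 6*1, 20/21)*F + 501 = (16 + 16*(20/21))*(1/167) + 501 = (16 + 320/21)*(1/167) + 501 = (656/21)*(1/167) + 501 = 656/3507 + 501 = 1757663/3507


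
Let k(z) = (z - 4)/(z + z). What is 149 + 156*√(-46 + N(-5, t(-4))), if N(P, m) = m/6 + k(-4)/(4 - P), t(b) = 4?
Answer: 149 + 52*I*√407 ≈ 149.0 + 1049.1*I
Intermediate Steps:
k(z) = (-4 + z)/(2*z) (k(z) = (-4 + z)/((2*z)) = (-4 + z)*(1/(2*z)) = (-4 + z)/(2*z))
N(P, m) = 1/(4 - P) + m/6 (N(P, m) = m/6 + ((½)*(-4 - 4)/(-4))/(4 - P) = m*(⅙) + ((½)*(-¼)*(-8))/(4 - P) = m/6 + 1/(4 - P) = 1/(4 - P) + m/6)
149 + 156*√(-46 + N(-5, t(-4))) = 149 + 156*√(-46 + (-6 - 4*4 - 5*4)/(6*(-4 - 5))) = 149 + 156*√(-46 + (⅙)*(-6 - 16 - 20)/(-9)) = 149 + 156*√(-46 + (⅙)*(-⅑)*(-42)) = 149 + 156*√(-46 + 7/9) = 149 + 156*√(-407/9) = 149 + 156*(I*√407/3) = 149 + 52*I*√407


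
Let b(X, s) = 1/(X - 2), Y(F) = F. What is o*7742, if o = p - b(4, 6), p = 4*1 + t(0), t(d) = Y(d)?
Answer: 27097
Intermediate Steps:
t(d) = d
b(X, s) = 1/(-2 + X)
p = 4 (p = 4*1 + 0 = 4 + 0 = 4)
o = 7/2 (o = 4 - 1/(-2 + 4) = 4 - 1/2 = 4 - 1*½ = 4 - ½ = 7/2 ≈ 3.5000)
o*7742 = (7/2)*7742 = 27097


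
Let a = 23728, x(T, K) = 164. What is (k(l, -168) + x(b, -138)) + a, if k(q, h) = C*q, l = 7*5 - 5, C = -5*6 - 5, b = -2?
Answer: 22842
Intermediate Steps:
C = -35 (C = -30 - 5 = -35)
l = 30 (l = 35 - 5 = 30)
k(q, h) = -35*q
(k(l, -168) + x(b, -138)) + a = (-35*30 + 164) + 23728 = (-1050 + 164) + 23728 = -886 + 23728 = 22842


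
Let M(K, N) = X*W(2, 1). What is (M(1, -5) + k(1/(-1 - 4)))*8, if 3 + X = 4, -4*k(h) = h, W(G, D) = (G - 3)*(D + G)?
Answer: -118/5 ≈ -23.600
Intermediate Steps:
W(G, D) = (-3 + G)*(D + G)
k(h) = -h/4
X = 1 (X = -3 + 4 = 1)
M(K, N) = -3 (M(K, N) = 1*(2**2 - 3*1 - 3*2 + 1*2) = 1*(4 - 3 - 6 + 2) = 1*(-3) = -3)
(M(1, -5) + k(1/(-1 - 4)))*8 = (-3 - 1/(4*(-1 - 4)))*8 = (-3 - 1/4/(-5))*8 = (-3 - 1/4*(-1/5))*8 = (-3 + 1/20)*8 = -59/20*8 = -118/5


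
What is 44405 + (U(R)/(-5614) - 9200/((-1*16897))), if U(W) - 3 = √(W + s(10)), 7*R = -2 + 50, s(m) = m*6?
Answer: 4212299152099/94859758 - 3*√91/19649 ≈ 44406.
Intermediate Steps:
s(m) = 6*m
R = 48/7 (R = (-2 + 50)/7 = (⅐)*48 = 48/7 ≈ 6.8571)
U(W) = 3 + √(60 + W) (U(W) = 3 + √(W + 6*10) = 3 + √(W + 60) = 3 + √(60 + W))
44405 + (U(R)/(-5614) - 9200/((-1*16897))) = 44405 + ((3 + √(60 + 48/7))/(-5614) - 9200/((-1*16897))) = 44405 + ((3 + √(468/7))*(-1/5614) - 9200/(-16897)) = 44405 + ((3 + 6*√91/7)*(-1/5614) - 9200*(-1/16897)) = 44405 + ((-3/5614 - 3*√91/19649) + 9200/16897) = 44405 + (51598109/94859758 - 3*√91/19649) = 4212299152099/94859758 - 3*√91/19649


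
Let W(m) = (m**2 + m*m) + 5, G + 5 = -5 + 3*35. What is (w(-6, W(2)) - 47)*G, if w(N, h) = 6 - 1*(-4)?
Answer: -3515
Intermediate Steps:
G = 95 (G = -5 + (-5 + 3*35) = -5 + (-5 + 105) = -5 + 100 = 95)
W(m) = 5 + 2*m**2 (W(m) = (m**2 + m**2) + 5 = 2*m**2 + 5 = 5 + 2*m**2)
w(N, h) = 10 (w(N, h) = 6 + 4 = 10)
(w(-6, W(2)) - 47)*G = (10 - 47)*95 = -37*95 = -3515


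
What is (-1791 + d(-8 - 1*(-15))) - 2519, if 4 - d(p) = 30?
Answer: -4336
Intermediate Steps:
d(p) = -26 (d(p) = 4 - 1*30 = 4 - 30 = -26)
(-1791 + d(-8 - 1*(-15))) - 2519 = (-1791 - 26) - 2519 = -1817 - 2519 = -4336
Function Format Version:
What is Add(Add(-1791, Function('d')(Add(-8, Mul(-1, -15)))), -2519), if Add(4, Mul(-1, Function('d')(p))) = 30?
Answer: -4336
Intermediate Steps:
Function('d')(p) = -26 (Function('d')(p) = Add(4, Mul(-1, 30)) = Add(4, -30) = -26)
Add(Add(-1791, Function('d')(Add(-8, Mul(-1, -15)))), -2519) = Add(Add(-1791, -26), -2519) = Add(-1817, -2519) = -4336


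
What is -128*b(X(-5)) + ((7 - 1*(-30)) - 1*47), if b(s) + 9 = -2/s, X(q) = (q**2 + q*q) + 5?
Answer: 63066/55 ≈ 1146.7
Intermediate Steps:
X(q) = 5 + 2*q**2 (X(q) = (q**2 + q**2) + 5 = 2*q**2 + 5 = 5 + 2*q**2)
b(s) = -9 - 2/s
-128*b(X(-5)) + ((7 - 1*(-30)) - 1*47) = -128*(-9 - 2/(5 + 2*(-5)**2)) + ((7 - 1*(-30)) - 1*47) = -128*(-9 - 2/(5 + 2*25)) + ((7 + 30) - 47) = -128*(-9 - 2/(5 + 50)) + (37 - 47) = -128*(-9 - 2/55) - 10 = -128*(-497/55) - 10 = 63616/55 - 10 = 63066/55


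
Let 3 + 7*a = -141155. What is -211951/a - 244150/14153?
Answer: -13465528179/1997809174 ≈ -6.7402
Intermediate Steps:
a = -141158/7 (a = -3/7 + (⅐)*(-141155) = -3/7 - 20165 = -141158/7 ≈ -20165.)
-211951/a - 244150/14153 = -211951/(-141158/7) - 244150/14153 = -211951*(-7/141158) - 244150*1/14153 = 1483657/141158 - 244150/14153 = -13465528179/1997809174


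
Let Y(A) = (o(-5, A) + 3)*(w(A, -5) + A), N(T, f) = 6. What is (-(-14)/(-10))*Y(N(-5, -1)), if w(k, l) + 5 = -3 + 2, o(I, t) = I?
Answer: 0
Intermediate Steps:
w(k, l) = -6 (w(k, l) = -5 + (-3 + 2) = -5 - 1 = -6)
Y(A) = 12 - 2*A (Y(A) = (-5 + 3)*(-6 + A) = -2*(-6 + A) = 12 - 2*A)
(-(-14)/(-10))*Y(N(-5, -1)) = (-(-14)/(-10))*(12 - 2*6) = (-(-14)*(-1)/10)*(12 - 12) = -7*1/5*0 = -7/5*0 = 0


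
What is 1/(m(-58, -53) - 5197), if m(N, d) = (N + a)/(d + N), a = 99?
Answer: -111/576908 ≈ -0.00019240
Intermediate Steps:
m(N, d) = (99 + N)/(N + d) (m(N, d) = (N + 99)/(d + N) = (99 + N)/(N + d))
1/(m(-58, -53) - 5197) = 1/((99 - 58)/(-58 - 53) - 5197) = 1/(41/(-111) - 5197) = 1/(-1/111*41 - 5197) = 1/(-41/111 - 5197) = 1/(-576908/111) = -111/576908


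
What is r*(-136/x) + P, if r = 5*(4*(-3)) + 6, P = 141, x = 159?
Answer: 9921/53 ≈ 187.19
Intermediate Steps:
r = -54 (r = 5*(-12) + 6 = -60 + 6 = -54)
r*(-136/x) + P = -(-7344)/159 + 141 = -54*(-136/159) + 141 = 2448/53 + 141 = 9921/53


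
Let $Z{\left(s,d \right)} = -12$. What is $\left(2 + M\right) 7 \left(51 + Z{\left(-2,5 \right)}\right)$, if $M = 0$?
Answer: $546$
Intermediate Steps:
$\left(2 + M\right) 7 \left(51 + Z{\left(-2,5 \right)}\right) = \left(2 + 0\right) 7 \left(51 - 12\right) = 2 \cdot 7 \cdot 39 = 14 \cdot 39 = 546$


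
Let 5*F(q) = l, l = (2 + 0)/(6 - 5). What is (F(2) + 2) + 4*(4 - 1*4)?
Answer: 12/5 ≈ 2.4000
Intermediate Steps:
l = 2 (l = 2/1 = 2*1 = 2)
F(q) = ⅖ (F(q) = (⅕)*2 = ⅖)
(F(2) + 2) + 4*(4 - 1*4) = (⅖ + 2) + 4*(4 - 1*4) = 12/5 + 4*(4 - 4) = 12/5 + 4*0 = 12/5 + 0 = 12/5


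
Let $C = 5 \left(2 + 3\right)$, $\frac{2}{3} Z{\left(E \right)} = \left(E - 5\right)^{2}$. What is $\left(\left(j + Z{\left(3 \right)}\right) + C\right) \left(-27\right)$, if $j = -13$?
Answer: $-486$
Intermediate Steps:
$Z{\left(E \right)} = \frac{3 \left(-5 + E\right)^{2}}{2}$ ($Z{\left(E \right)} = \frac{3 \left(E - 5\right)^{2}}{2} = \frac{3 \left(-5 + E\right)^{2}}{2}$)
$C = 25$ ($C = 5 \cdot 5 = 25$)
$\left(\left(j + Z{\left(3 \right)}\right) + C\right) \left(-27\right) = \left(\left(-13 + \frac{3 \left(-5 + 3\right)^{2}}{2}\right) + 25\right) \left(-27\right) = \left(\left(-13 + \frac{3 \left(-2\right)^{2}}{2}\right) + 25\right) \left(-27\right) = \left(\left(-13 + \frac{3}{2} \cdot 4\right) + 25\right) \left(-27\right) = \left(\left(-13 + 6\right) + 25\right) \left(-27\right) = \left(-7 + 25\right) \left(-27\right) = 18 \left(-27\right) = -486$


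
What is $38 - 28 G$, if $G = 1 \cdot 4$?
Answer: $-74$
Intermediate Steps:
$G = 4$
$38 - 28 G = 38 - 112 = -74$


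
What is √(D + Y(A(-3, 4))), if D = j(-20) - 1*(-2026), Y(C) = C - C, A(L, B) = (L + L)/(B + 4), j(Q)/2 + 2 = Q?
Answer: √1982 ≈ 44.520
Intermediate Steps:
j(Q) = -4 + 2*Q
A(L, B) = 2*L/(4 + B) (A(L, B) = (2*L)/(4 + B) = 2*L/(4 + B))
Y(C) = 0
D = 1982 (D = (-4 + 2*(-20)) - 1*(-2026) = (-4 - 40) + 2026 = -44 + 2026 = 1982)
√(D + Y(A(-3, 4))) = √(1982 + 0) = √1982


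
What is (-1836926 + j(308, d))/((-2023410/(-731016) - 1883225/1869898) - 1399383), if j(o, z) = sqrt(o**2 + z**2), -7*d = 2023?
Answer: 29892151513948152/22772020226995421 - 113910446364*sqrt(178385)/159404141588967947 ≈ 1.3124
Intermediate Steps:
d = -289 (d = -1/7*2023 = -289)
(-1836926 + j(308, d))/((-2023410/(-731016) - 1883225/1869898) - 1399383) = (-1836926 + sqrt(308**2 + (-289)**2))/((-2023410/(-731016) - 1883225/1869898) - 1399383) = (-1836926 + sqrt(94864 + 83521))/((-2023410*(-1/731016) - 1883225*1/1869898) - 1399383) = (-1836926 + sqrt(178385))/((337235/121836 - 1883225/1869898) - 1399383) = (-1836926 + sqrt(178385))/(200575225465/113910446364 - 1399383) = (-1836926 + sqrt(178385))/(-159404141588967947/113910446364) = (-1836926 + sqrt(178385))*(-113910446364/159404141588967947) = 29892151513948152/22772020226995421 - 113910446364*sqrt(178385)/159404141588967947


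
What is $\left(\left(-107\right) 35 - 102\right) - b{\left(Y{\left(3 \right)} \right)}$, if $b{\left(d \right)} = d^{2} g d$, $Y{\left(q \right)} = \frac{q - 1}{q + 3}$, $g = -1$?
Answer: $- \frac{103868}{27} \approx -3847.0$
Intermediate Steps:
$Y{\left(q \right)} = \frac{-1 + q}{3 + q}$
$b{\left(d \right)} = - d^{3}$ ($b{\left(d \right)} = d^{2} \left(-1\right) d = - d^{2} d = - d^{3}$)
$\left(\left(-107\right) 35 - 102\right) - b{\left(Y{\left(3 \right)} \right)} = \left(\left(-107\right) 35 - 102\right) - - \left(\frac{-1 + 3}{3 + 3}\right)^{3} = \left(-3745 - 102\right) - - \left(\frac{1}{6} \cdot 2\right)^{3} = -3847 - - \left(\frac{1}{6} \cdot 2\right)^{3} = -3847 - - \frac{1}{27} = -3847 + \frac{1}{27} = - \frac{103868}{27}$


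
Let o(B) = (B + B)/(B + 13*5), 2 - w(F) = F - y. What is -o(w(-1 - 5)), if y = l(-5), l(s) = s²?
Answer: -33/49 ≈ -0.67347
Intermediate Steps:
y = 25 (y = (-5)² = 25)
w(F) = 27 - F (w(F) = 2 - (F - 1*25) = 2 - (F - 25) = 2 - (-25 + F) = 2 + (25 - F) = 27 - F)
o(B) = 2*B/(65 + B) (o(B) = (2*B)/(B + 65) = (2*B)/(65 + B) = 2*B/(65 + B))
-o(w(-1 - 5)) = -2*(27 - (-1 - 5))/(65 + (27 - (-1 - 5))) = -2*(27 - 1*(-6))/(65 + (27 - 1*(-6))) = -2*(27 + 6)/(65 + (27 + 6)) = -2*33/(65 + 33) = -2*33/98 = -1*33/49 = -33/49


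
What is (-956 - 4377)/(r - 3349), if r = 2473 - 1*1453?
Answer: 5333/2329 ≈ 2.2898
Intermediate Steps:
r = 1020 (r = 2473 - 1453 = 1020)
(-956 - 4377)/(r - 3349) = (-956 - 4377)/(1020 - 3349) = -5333/(-2329) = -5333*(-1/2329) = 5333/2329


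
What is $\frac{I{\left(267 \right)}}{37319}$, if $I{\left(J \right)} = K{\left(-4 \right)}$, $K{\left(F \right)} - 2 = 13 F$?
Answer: $- \frac{50}{37319} \approx -0.0013398$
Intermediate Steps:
$K{\left(F \right)} = 2 + 13 F$
$I{\left(J \right)} = -50$ ($I{\left(J \right)} = 2 + 13 \left(-4\right) = 2 - 52 = -50$)
$\frac{I{\left(267 \right)}}{37319} = - \frac{50}{37319}$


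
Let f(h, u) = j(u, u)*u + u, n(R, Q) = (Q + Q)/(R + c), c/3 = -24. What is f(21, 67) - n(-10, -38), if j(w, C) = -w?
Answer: -181340/41 ≈ -4422.9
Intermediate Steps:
c = -72 (c = 3*(-24) = -72)
n(R, Q) = 2*Q/(-72 + R) (n(R, Q) = (Q + Q)/(R - 72) = (2*Q)/(-72 + R) = 2*Q/(-72 + R))
f(h, u) = u - u**2 (f(h, u) = (-u)*u + u = -u**2 + u = u - u**2)
f(21, 67) - n(-10, -38) = 67*(1 - 1*67) - 2*(-38)/(-72 - 10) = 67*(1 - 67) - 2*(-38)/(-82) = 67*(-66) - 2*(-38)*(-1)/82 = -4422 - 1*38/41 = -4422 - 38/41 = -181340/41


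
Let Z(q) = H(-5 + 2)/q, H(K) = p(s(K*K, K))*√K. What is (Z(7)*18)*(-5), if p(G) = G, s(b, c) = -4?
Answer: 360*I*√3/7 ≈ 89.077*I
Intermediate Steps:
H(K) = -4*√K
Z(q) = -4*I*√3/q (Z(q) = (-4*√(-5 + 2))/q = (-4*I*√3)/q = -4*I*√3/q)
(Z(7)*18)*(-5) = (-4*I*√3/7*18)*(-5) = -72*I*√3/7*(-5) = 360*I*√3/7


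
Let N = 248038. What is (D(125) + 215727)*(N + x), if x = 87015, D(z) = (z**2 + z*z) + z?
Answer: 82792266406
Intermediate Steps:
D(z) = z + 2*z**2 (D(z) = (z**2 + z**2) + z = 2*z**2 + z = z + 2*z**2)
(D(125) + 215727)*(N + x) = (125*(1 + 2*125) + 215727)*(248038 + 87015) = (125*(1 + 250) + 215727)*335053 = (125*251 + 215727)*335053 = (31375 + 215727)*335053 = 247102*335053 = 82792266406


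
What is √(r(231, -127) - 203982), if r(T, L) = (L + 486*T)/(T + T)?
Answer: I*√43486925790/462 ≈ 451.38*I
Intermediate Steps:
r(T, L) = (L + 486*T)/(2*T) (r(T, L) = (L + 486*T)/((2*T)) = (L + 486*T)*(1/(2*T)) = (L + 486*T)/(2*T))
√(r(231, -127) - 203982) = √((243 + (½)*(-127)/231) - 203982) = √((243 + (½)*(-127)*(1/231)) - 203982) = √((243 - 127/462) - 203982) = √(112139/462 - 203982) = √(-94127545/462) = I*√43486925790/462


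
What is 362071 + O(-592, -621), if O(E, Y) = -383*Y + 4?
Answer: 599918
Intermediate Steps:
O(E, Y) = 4 - 383*Y
362071 + O(-592, -621) = 362071 + (4 - 383*(-621)) = 362071 + (4 + 237843) = 362071 + 237847 = 599918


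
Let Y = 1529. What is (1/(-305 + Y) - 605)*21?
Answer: -5183633/408 ≈ -12705.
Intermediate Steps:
(1/(-305 + Y) - 605)*21 = (1/(-305 + 1529) - 605)*21 = (1/1224 - 605)*21 = -740519/1224*21 = -5183633/408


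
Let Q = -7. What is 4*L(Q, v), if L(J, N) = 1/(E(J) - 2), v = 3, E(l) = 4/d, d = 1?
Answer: 2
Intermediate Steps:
E(l) = 4 (E(l) = 4/1 = 4*1 = 4)
L(J, N) = ½ (L(J, N) = 1/(4 - 2) = 1/2 = ½)
4*L(Q, v) = 4*(½) = 2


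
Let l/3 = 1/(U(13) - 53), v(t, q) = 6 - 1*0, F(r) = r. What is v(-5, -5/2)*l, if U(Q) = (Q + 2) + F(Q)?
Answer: -18/25 ≈ -0.72000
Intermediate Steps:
U(Q) = 2 + 2*Q (U(Q) = (Q + 2) + Q = (2 + Q) + Q = 2 + 2*Q)
v(t, q) = 6 (v(t, q) = 6 + 0 = 6)
l = -3/25 (l = 3/((2 + 2*13) - 53) = 3/((2 + 26) - 53) = 3/(28 - 53) = 3/(-25) = 3*(-1/25) = -3/25 ≈ -0.12000)
v(-5, -5/2)*l = 6*(-3/25) = -18/25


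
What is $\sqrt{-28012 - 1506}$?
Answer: $i \sqrt{29518} \approx 171.81 i$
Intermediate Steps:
$\sqrt{-28012 - 1506} = \sqrt{-29518} = i \sqrt{29518}$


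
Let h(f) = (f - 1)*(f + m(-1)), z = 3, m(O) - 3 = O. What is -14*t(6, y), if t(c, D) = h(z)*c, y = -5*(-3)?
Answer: -840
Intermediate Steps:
y = 15
m(O) = 3 + O
h(f) = (-1 + f)*(2 + f) (h(f) = (f - 1)*(f + (3 - 1)) = (-1 + f)*(f + 2) = (-1 + f)*(2 + f))
t(c, D) = 10*c (t(c, D) = (-2 + 3 + 3²)*c = (-2 + 3 + 9)*c = 10*c)
-14*t(6, y) = -140*6 = -14*60 = -840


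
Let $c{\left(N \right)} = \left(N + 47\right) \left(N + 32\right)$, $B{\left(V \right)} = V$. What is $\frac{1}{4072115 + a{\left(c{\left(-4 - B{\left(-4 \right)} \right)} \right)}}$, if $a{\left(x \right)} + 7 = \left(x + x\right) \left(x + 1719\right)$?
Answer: $\frac{1}{13766892} \approx 7.2638 \cdot 10^{-8}$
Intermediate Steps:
$c{\left(N \right)} = \left(32 + N\right) \left(47 + N\right)$ ($c{\left(N \right)} = \left(47 + N\right) \left(32 + N\right) = \left(32 + N\right) \left(47 + N\right)$)
$a{\left(x \right)} = -7 + 2 x \left(1719 + x\right)$ ($a{\left(x \right)} = -7 + \left(x + x\right) \left(x + 1719\right) = -7 + 2 x \left(1719 + x\right)$)
$\frac{1}{4072115 + a{\left(c{\left(-4 - B{\left(-4 \right)} \right)} \right)}} = \frac{1}{4072115 + \left(-7 + 2 \left(1504 + \left(-4 - -4\right)^{2} + 79 \left(-4 - -4\right)\right)^{2} + 3438 \left(1504 + \left(-4 - -4\right)^{2} + 79 \left(-4 - -4\right)\right)\right)} = \frac{1}{4072115 + \left(-7 + 2 \left(1504 + \left(-4 + 4\right)^{2} + 79 \left(-4 + 4\right)\right)^{2} + 3438 \left(1504 + \left(-4 + 4\right)^{2} + 79 \left(-4 + 4\right)\right)\right)} = \frac{1}{4072115 + \left(-7 + 2 \left(1504 + 0^{2} + 79 \cdot 0\right)^{2} + 3438 \left(1504 + 0^{2} + 79 \cdot 0\right)\right)} = \frac{1}{4072115 + \left(-7 + 2 \left(1504 + 0 + 0\right)^{2} + 3438 \left(1504 + 0 + 0\right)\right)} = \frac{1}{4072115 + \left(-7 + 2 \cdot 1504^{2} + 3438 \cdot 1504\right)} = \frac{1}{4072115 + \left(-7 + 2 \cdot 2262016 + 5170752\right)} = \frac{1}{4072115 + \left(-7 + 4524032 + 5170752\right)} = \frac{1}{4072115 + 9694777} = \frac{1}{13766892}$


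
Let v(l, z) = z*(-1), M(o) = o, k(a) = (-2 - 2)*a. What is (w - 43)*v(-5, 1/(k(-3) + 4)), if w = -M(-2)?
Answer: 41/16 ≈ 2.5625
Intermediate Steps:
k(a) = -4*a
v(l, z) = -z
w = 2 (w = -1*(-2) = 2)
(w - 43)*v(-5, 1/(k(-3) + 4)) = (2 - 43)*(-1/(-4*(-3) + 4)) = -(-41)/(12 + 4) = -(-41)/16 = -41*(-1/16) = 41/16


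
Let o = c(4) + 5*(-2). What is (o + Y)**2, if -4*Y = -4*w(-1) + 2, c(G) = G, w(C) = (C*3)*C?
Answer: 49/4 ≈ 12.250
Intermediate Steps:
w(C) = 3*C**2 (w(C) = (3*C)*C = 3*C**2)
Y = 5/2 (Y = -(-12*(-1)**2 + 2)/4 = -(-12 + 2)/4 = -1/4*(-10) = 5/2 ≈ 2.5000)
o = -6 (o = 4 + 5*(-2) = 4 - 10 = -6)
(o + Y)**2 = (-6 + 5/2)**2 = (-7/2)**2 = 49/4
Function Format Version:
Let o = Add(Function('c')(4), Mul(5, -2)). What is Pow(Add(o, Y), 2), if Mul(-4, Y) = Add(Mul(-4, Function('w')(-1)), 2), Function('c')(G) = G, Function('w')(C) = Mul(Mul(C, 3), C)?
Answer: Rational(49, 4) ≈ 12.250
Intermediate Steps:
Function('w')(C) = Mul(3, Pow(C, 2)) (Function('w')(C) = Mul(Mul(3, C), C) = Mul(3, Pow(C, 2)))
Y = Rational(5, 2) (Y = Mul(Rational(-1, 4), Add(Mul(-4, Mul(3, Pow(-1, 2))), 2)) = Mul(Rational(-1, 4), Add(Mul(-4, Mul(3, 1)), 2)) = Mul(Rational(-1, 4), Add(Mul(-4, 3), 2)) = Mul(Rational(-1, 4), Add(-12, 2)) = Mul(Rational(-1, 4), -10) = Rational(5, 2) ≈ 2.5000)
o = -6 (o = Add(4, Mul(5, -2)) = Add(4, -10) = -6)
Pow(Add(o, Y), 2) = Pow(Add(-6, Rational(5, 2)), 2) = Pow(Rational(-7, 2), 2) = Rational(49, 4)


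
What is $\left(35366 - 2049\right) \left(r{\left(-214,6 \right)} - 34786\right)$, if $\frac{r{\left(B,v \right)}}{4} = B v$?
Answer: $-1330081274$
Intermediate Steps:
$r{\left(B,v \right)} = 4 B v$
$\left(35366 - 2049\right) \left(r{\left(-214,6 \right)} - 34786\right) = \left(35366 - 2049\right) \left(4 \left(-214\right) 6 - 34786\right) = 33317 \left(-5136 - 34786\right) = 33317 \left(-39922\right) = -1330081274$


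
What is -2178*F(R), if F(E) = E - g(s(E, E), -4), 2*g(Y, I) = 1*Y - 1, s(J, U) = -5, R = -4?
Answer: 2178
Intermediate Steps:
g(Y, I) = -1/2 + Y/2 (g(Y, I) = (1*Y - 1)/2 = (Y - 1)/2 = (-1 + Y)/2 = -1/2 + Y/2)
F(E) = 3 + E (F(E) = E - (-1/2 + (1/2)*(-5)) = E - (-1/2 - 5/2) = E - 1*(-3) = E + 3 = 3 + E)
-2178*F(R) = -2178*(3 - 4) = -2178*(-1) = 2178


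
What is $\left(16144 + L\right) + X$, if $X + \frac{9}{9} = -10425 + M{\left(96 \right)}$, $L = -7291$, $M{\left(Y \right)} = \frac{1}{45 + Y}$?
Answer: $- \frac{221792}{141} \approx -1573.0$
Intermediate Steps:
$X = - \frac{1470065}{141}$ ($X = -1 - \left(10425 - \frac{1}{45 + 96}\right) = -1 - \left(10425 - \frac{1}{141}\right) = -1 + \left(-10425 + \frac{1}{141}\right) = -1 - \frac{1469924}{141} = - \frac{1470065}{141} \approx -10426.0$)
$\left(16144 + L\right) + X = \left(16144 - 7291\right) - \frac{1470065}{141} = 8853 - \frac{1470065}{141} = - \frac{221792}{141}$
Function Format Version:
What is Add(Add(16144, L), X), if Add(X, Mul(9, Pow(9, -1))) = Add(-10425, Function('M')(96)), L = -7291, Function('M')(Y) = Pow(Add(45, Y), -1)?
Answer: Rational(-221792, 141) ≈ -1573.0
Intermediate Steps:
X = Rational(-1470065, 141) (X = Add(-1, Add(-10425, Pow(Add(45, 96), -1))) = Add(-1, Add(-10425, Pow(141, -1))) = Add(-1, Add(-10425, Rational(1, 141))) = Add(-1, Rational(-1469924, 141)) = Rational(-1470065, 141) ≈ -10426.)
Add(Add(16144, L), X) = Add(Add(16144, -7291), Rational(-1470065, 141)) = Add(8853, Rational(-1470065, 141)) = Rational(-221792, 141)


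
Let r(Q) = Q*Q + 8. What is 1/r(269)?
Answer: 1/72369 ≈ 1.3818e-5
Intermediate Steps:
r(Q) = 8 + Q**2 (r(Q) = Q**2 + 8 = 8 + Q**2)
1/r(269) = 1/(8 + 269**2) = 1/(8 + 72361) = 1/72369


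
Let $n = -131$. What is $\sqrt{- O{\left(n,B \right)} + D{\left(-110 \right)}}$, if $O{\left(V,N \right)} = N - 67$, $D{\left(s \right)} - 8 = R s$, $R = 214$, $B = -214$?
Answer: $i \sqrt{23251} \approx 152.48 i$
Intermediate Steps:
$D{\left(s \right)} = 8 + 214 s$
$O{\left(V,N \right)} = -67 + N$
$\sqrt{- O{\left(n,B \right)} + D{\left(-110 \right)}} = \sqrt{- (-67 - 214) + \left(8 + 214 \left(-110\right)\right)} = \sqrt{\left(-1\right) \left(-281\right) + \left(8 - 23540\right)} = \sqrt{281 - 23532} = \sqrt{-23251} = i \sqrt{23251}$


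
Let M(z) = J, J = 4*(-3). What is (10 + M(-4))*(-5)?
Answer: 10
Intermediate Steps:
J = -12
M(z) = -12
(10 + M(-4))*(-5) = (10 - 12)*(-5) = -2*(-5) = 10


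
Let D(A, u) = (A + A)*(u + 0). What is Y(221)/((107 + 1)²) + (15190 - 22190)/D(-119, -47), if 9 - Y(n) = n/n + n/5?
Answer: -29304619/46597680 ≈ -0.62889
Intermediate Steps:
Y(n) = 8 - n/5 (Y(n) = 9 - (n/n + n/5) = 9 - (1 + n*(⅕)) = 9 - (1 + n/5) = 9 + (-1 - n/5) = 8 - n/5)
D(A, u) = 2*A*u (D(A, u) = (2*A)*u = 2*A*u)
Y(221)/((107 + 1)²) + (15190 - 22190)/D(-119, -47) = (8 - ⅕*221)/((107 + 1)²) + (15190 - 22190)/((2*(-119)*(-47))) = (8 - 221/5)/(108²) - 7000/11186 = -181/5/11664 - 7000*1/11186 = -181/5*1/11664 - 500/799 = -181/58320 - 500/799 = -29304619/46597680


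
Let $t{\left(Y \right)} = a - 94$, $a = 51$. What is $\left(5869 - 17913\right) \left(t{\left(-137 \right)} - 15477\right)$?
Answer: $186922880$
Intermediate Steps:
$t{\left(Y \right)} = -43$ ($t{\left(Y \right)} = 51 - 94 = -43$)
$\left(5869 - 17913\right) \left(t{\left(-137 \right)} - 15477\right) = \left(5869 - 17913\right) \left(-43 - 15477\right) = \left(-12044\right) \left(-15520\right) = 186922880$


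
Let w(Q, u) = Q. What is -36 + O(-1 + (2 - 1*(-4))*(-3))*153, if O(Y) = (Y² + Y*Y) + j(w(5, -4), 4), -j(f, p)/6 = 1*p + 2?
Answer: 104922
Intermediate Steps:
j(f, p) = -12 - 6*p (j(f, p) = -6*(1*p + 2) = -6*(p + 2) = -6*(2 + p) = -12 - 6*p)
O(Y) = -36 + 2*Y² (O(Y) = (Y² + Y*Y) + (-12 - 6*4) = (Y² + Y²) + (-12 - 24) = 2*Y² - 36 = -36 + 2*Y²)
-36 + O(-1 + (2 - 1*(-4))*(-3))*153 = -36 + (-36 + 2*(-1 + (2 - 1*(-4))*(-3))²)*153 = -36 + (-36 + 2*(-1 + (2 + 4)*(-3))²)*153 = -36 + (-36 + 2*(-1 + 6*(-3))²)*153 = -36 + (-36 + 2*(-1 - 18)²)*153 = -36 + (-36 + 2*(-19)²)*153 = -36 + (-36 + 2*361)*153 = -36 + (-36 + 722)*153 = -36 + 686*153 = -36 + 104958 = 104922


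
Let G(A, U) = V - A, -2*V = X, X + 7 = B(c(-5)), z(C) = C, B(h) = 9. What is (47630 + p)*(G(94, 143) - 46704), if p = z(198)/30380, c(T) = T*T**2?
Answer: -33859067093401/15190 ≈ -2.2290e+9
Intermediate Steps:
c(T) = T**3
X = 2 (X = -7 + 9 = 2)
V = -1 (V = -1/2*2 = -1)
p = 99/15190 (p = 198/30380 = 198*(1/30380) = 99/15190 ≈ 0.0065174)
G(A, U) = -1 - A
(47630 + p)*(G(94, 143) - 46704) = (47630 + 99/15190)*((-1 - 1*94) - 46704) = 723499799*((-1 - 94) - 46704)/15190 = 723499799*(-95 - 46704)/15190 = (723499799/15190)*(-46799) = -33859067093401/15190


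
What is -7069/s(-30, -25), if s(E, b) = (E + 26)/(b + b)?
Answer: -176725/2 ≈ -88363.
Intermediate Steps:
s(E, b) = (26 + E)/(2*b) (s(E, b) = (26 + E)/((2*b)) = (26 + E)*(1/(2*b)) = (26 + E)/(2*b))
-7069/s(-30, -25) = -7069*(-50/(26 - 30)) = -7069/((1/2)*(-1/25)*(-4)) = -7069/2/25 = -7069*25/2 = -176725/2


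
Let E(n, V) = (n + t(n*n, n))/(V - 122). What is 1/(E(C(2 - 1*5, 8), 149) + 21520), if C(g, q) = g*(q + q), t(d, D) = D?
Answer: 9/193648 ≈ 4.6476e-5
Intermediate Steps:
C(g, q) = 2*g*q (C(g, q) = g*(2*q) = 2*g*q)
E(n, V) = 2*n/(-122 + V) (E(n, V) = (n + n)/(V - 122) = (2*n)/(-122 + V) = 2*n/(-122 + V))
1/(E(C(2 - 1*5, 8), 149) + 21520) = 1/(2*(2*(2 - 1*5)*8)/(-122 + 149) + 21520) = 1/(2*(2*(2 - 5)*8)/27 + 21520) = 1/(2*(2*(-3)*8)*(1/27) + 21520) = 1/(2*(-48)*(1/27) + 21520) = 1/(-32/9 + 21520) = 1/(193648/9) = 9/193648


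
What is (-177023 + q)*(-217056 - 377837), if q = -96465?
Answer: 162696096784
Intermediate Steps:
(-177023 + q)*(-217056 - 377837) = (-177023 - 96465)*(-217056 - 377837) = -273488*(-594893) = 162696096784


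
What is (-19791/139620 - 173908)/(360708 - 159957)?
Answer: -8093684917/9342951540 ≈ -0.86629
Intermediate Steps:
(-19791/139620 - 173908)/(360708 - 159957) = (-19791*1/139620 - 173908)/200751 = (-6597/46540 - 173908)*(1/200751) = -8093684917/46540*1/200751 = -8093684917/9342951540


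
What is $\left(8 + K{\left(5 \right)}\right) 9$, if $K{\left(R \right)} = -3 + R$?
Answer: $90$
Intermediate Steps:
$\left(8 + K{\left(5 \right)}\right) 9 = \left(8 + \left(-3 + 5\right)\right) 9 = \left(8 + 2\right) 9 = 10 \cdot 9 = 90$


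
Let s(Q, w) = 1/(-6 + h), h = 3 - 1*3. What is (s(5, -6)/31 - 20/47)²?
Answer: 14190289/76422564 ≈ 0.18568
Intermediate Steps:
h = 0 (h = 3 - 3 = 0)
s(Q, w) = -⅙ (s(Q, w) = 1/(-6 + 0) = 1/(-6) = -⅙)
(s(5, -6)/31 - 20/47)² = (-⅙/31 - 20/47)² = (-⅙*1/31 - 20*1/47)² = (-1/186 - 20/47)² = (-3767/8742)² = 14190289/76422564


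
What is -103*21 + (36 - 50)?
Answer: -2177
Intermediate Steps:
-103*21 + (36 - 50) = -103*21 - 14 = -2163 - 14 = -2177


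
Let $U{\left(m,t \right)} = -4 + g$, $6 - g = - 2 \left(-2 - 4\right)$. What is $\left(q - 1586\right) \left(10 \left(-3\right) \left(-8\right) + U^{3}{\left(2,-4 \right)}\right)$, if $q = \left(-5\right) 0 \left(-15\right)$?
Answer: $1205360$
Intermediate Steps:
$g = -6$ ($g = 6 - - 2 \left(-2 - 4\right) = 6 - \left(-2\right) \left(-6\right) = 6 - 12 = -6$)
$q = 0$ ($q = 0 \left(-15\right) = 0$)
$U{\left(m,t \right)} = -10$ ($U{\left(m,t \right)} = -4 - 6 = -10$)
$\left(q - 1586\right) \left(10 \left(-3\right) \left(-8\right) + U^{3}{\left(2,-4 \right)}\right) = \left(0 - 1586\right) \left(10 \left(-3\right) \left(-8\right) + \left(-10\right)^{3}\right) = - 1586 \left(\left(-30\right) \left(-8\right) - 1000\right) = - 1586 \left(240 - 1000\right) = \left(-1586\right) \left(-760\right) = 1205360$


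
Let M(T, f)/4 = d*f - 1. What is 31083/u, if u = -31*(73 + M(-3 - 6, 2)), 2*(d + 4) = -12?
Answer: 31083/341 ≈ 91.152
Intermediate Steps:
d = -10 (d = -4 + (1/2)*(-12) = -4 - 6 = -10)
M(T, f) = -4 - 40*f (M(T, f) = 4*(-10*f - 1) = 4*(-1 - 10*f) = -4 - 40*f)
u = 341 (u = -31*(73 + (-4 - 40*2)) = -31*(73 + (-4 - 80)) = -31*(73 - 84) = -31*(-11) = 341)
31083/u = 31083/341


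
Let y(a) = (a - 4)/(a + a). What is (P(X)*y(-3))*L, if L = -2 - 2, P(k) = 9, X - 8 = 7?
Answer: -42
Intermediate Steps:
X = 15 (X = 8 + 7 = 15)
L = -4
y(a) = (-4 + a)/(2*a) (y(a) = (-4 + a)/((2*a)) = (-4 + a)*(1/(2*a)) = (-4 + a)/(2*a))
(P(X)*y(-3))*L = (9*((½)*(-4 - 3)/(-3)))*(-4) = (9*((½)*(-⅓)*(-7)))*(-4) = (9*(7/6))*(-4) = (21/2)*(-4) = -42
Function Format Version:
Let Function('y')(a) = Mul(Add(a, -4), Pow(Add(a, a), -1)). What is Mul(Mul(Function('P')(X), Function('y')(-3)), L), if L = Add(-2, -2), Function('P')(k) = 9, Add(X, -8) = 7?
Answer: -42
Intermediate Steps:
X = 15 (X = Add(8, 7) = 15)
L = -4
Function('y')(a) = Mul(Rational(1, 2), Pow(a, -1), Add(-4, a)) (Function('y')(a) = Mul(Add(-4, a), Pow(Mul(2, a), -1)) = Mul(Add(-4, a), Mul(Rational(1, 2), Pow(a, -1))) = Mul(Rational(1, 2), Pow(a, -1), Add(-4, a)))
Mul(Mul(Function('P')(X), Function('y')(-3)), L) = Mul(Mul(9, Mul(Rational(1, 2), Pow(-3, -1), Add(-4, -3))), -4) = Mul(Mul(9, Mul(Rational(1, 2), Rational(-1, 3), -7)), -4) = Mul(Mul(9, Rational(7, 6)), -4) = Mul(Rational(21, 2), -4) = -42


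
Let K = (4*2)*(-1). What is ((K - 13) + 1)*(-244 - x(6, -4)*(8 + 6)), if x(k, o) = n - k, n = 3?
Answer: 4040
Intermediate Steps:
x(k, o) = 3 - k
K = -8 (K = 8*(-1) = -8)
((K - 13) + 1)*(-244 - x(6, -4)*(8 + 6)) = ((-8 - 13) + 1)*(-244 - (3 - 1*6)*(8 + 6)) = (-21 + 1)*(-244 - (3 - 6)*14) = -20*(-244 - (-3)*14) = -20*(-244 - 1*(-42)) = -20*(-244 + 42) = -20*(-202) = 4040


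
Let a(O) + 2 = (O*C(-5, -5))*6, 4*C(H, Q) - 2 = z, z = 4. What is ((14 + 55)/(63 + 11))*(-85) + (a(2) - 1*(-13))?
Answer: -3719/74 ≈ -50.257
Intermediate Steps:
C(H, Q) = 3/2 (C(H, Q) = ½ + (¼)*4 = ½ + 1 = 3/2)
a(O) = -2 + 9*O (a(O) = -2 + (O*(3/2))*6 = -2 + (3*O/2)*6 = -2 + 9*O)
((14 + 55)/(63 + 11))*(-85) + (a(2) - 1*(-13)) = ((14 + 55)/(63 + 11))*(-85) + ((-2 + 9*2) - 1*(-13)) = (69/74)*(-85) + ((-2 + 18) + 13) = (69*(1/74))*(-85) + (16 + 13) = (69/74)*(-85) + 29 = -5865/74 + 29 = -3719/74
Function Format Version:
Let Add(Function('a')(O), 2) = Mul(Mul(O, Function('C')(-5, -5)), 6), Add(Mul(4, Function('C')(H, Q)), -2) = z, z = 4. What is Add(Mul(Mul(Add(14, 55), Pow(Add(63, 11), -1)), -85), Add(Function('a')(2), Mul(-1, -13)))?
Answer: Rational(-3719, 74) ≈ -50.257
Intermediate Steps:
Function('C')(H, Q) = Rational(3, 2) (Function('C')(H, Q) = Add(Rational(1, 2), Mul(Rational(1, 4), 4)) = Add(Rational(1, 2), 1) = Rational(3, 2))
Function('a')(O) = Add(-2, Mul(9, O)) (Function('a')(O) = Add(-2, Mul(Mul(O, Rational(3, 2)), 6)) = Add(-2, Mul(Mul(Rational(3, 2), O), 6)) = Add(-2, Mul(9, O)))
Add(Mul(Mul(Add(14, 55), Pow(Add(63, 11), -1)), -85), Add(Function('a')(2), Mul(-1, -13))) = Add(Mul(Mul(Add(14, 55), Pow(Add(63, 11), -1)), -85), Add(Add(-2, Mul(9, 2)), Mul(-1, -13))) = Add(Mul(Mul(69, Pow(74, -1)), -85), Add(Add(-2, 18), 13)) = Add(Mul(Mul(69, Rational(1, 74)), -85), Add(16, 13)) = Add(Mul(Rational(69, 74), -85), 29) = Add(Rational(-5865, 74), 29) = Rational(-3719, 74)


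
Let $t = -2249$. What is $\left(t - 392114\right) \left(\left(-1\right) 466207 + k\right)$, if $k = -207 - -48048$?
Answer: $164988070858$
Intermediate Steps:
$k = 47841$ ($k = -207 + 48048 = 47841$)
$\left(t - 392114\right) \left(\left(-1\right) 466207 + k\right) = \left(-2249 - 392114\right) \left(\left(-1\right) 466207 + 47841\right) = - 394363 \left(-466207 + 47841\right) = \left(-394363\right) \left(-418366\right) = 164988070858$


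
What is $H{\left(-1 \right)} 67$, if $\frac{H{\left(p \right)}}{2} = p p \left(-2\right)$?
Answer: $-268$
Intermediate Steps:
$H{\left(p \right)} = - 4 p^{2}$ ($H{\left(p \right)} = 2 p p \left(-2\right) = 2 p^{2} \left(-2\right) = 2 \left(- 2 p^{2}\right) = - 4 p^{2}$)
$H{\left(-1 \right)} 67 = - 4 \left(-1\right)^{2} \cdot 67 = \left(-4\right) 1 \cdot 67 = \left(-4\right) 67 = -268$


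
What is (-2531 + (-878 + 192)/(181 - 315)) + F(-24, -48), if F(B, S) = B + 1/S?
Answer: -8200483/3216 ≈ -2549.9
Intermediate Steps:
(-2531 + (-878 + 192)/(181 - 315)) + F(-24, -48) = (-2531 + (-878 + 192)/(181 - 315)) + (-24 + 1/(-48)) = (-2531 - 686/(-134)) + (-24 - 1/48) = (-2531 - 686*(-1/134)) - 1153/48 = (-2531 + 343/67) - 1153/48 = -169234/67 - 1153/48 = -8200483/3216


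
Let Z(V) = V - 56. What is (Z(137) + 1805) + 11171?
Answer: 13057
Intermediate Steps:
Z(V) = -56 + V
(Z(137) + 1805) + 11171 = ((-56 + 137) + 1805) + 11171 = (81 + 1805) + 11171 = 1886 + 11171 = 13057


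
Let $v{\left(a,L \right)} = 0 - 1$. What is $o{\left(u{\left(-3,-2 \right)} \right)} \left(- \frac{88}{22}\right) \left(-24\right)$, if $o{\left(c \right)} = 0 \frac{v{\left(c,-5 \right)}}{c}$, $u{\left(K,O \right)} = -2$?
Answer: $0$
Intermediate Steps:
$v{\left(a,L \right)} = -1$ ($v{\left(a,L \right)} = 0 - 1 = -1$)
$o{\left(c \right)} = 0$ ($o{\left(c \right)} = 0 \left(- \frac{1}{c}\right) = 0$)
$o{\left(u{\left(-3,-2 \right)} \right)} \left(- \frac{88}{22}\right) \left(-24\right) = 0 \left(- \frac{88}{22}\right) \left(-24\right) = 0 \left(\left(-88\right) \frac{1}{22}\right) \left(-24\right) = 0 \left(-4\right) \left(-24\right) = 0 \left(-24\right) = 0$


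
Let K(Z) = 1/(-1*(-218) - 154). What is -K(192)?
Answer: -1/64 ≈ -0.015625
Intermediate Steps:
K(Z) = 1/64 (K(Z) = 1/(218 - 154) = 1/64)
-K(192) = -1*1/64 = -1/64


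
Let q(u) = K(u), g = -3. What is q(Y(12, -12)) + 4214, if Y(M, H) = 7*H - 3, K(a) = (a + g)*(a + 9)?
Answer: 11234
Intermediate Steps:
K(a) = (-3 + a)*(9 + a) (K(a) = (a - 3)*(a + 9) = (-3 + a)*(9 + a))
Y(M, H) = -3 + 7*H
q(u) = -27 + u² + 6*u
q(Y(12, -12)) + 4214 = (-27 + (-3 + 7*(-12))² + 6*(-3 + 7*(-12))) + 4214 = (-27 + (-3 - 84)² + 6*(-3 - 84)) + 4214 = (-27 + (-87)² + 6*(-87)) + 4214 = (-27 + 7569 - 522) + 4214 = 7020 + 4214 = 11234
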